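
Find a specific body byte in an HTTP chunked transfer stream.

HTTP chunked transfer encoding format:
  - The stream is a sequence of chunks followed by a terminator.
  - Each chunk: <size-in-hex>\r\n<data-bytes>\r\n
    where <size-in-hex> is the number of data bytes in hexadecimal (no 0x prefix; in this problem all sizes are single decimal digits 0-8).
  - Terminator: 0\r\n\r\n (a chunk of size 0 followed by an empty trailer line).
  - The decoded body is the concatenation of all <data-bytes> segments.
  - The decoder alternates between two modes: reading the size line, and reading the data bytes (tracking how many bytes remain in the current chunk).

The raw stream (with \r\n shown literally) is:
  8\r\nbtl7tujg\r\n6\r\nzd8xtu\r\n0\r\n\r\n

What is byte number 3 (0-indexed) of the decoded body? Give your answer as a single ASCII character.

Chunk 1: stream[0..1]='8' size=0x8=8, data at stream[3..11]='btl7tujg' -> body[0..8], body so far='btl7tujg'
Chunk 2: stream[13..14]='6' size=0x6=6, data at stream[16..22]='zd8xtu' -> body[8..14], body so far='btl7tujgzd8xtu'
Chunk 3: stream[24..25]='0' size=0 (terminator). Final body='btl7tujgzd8xtu' (14 bytes)
Body byte 3 = '7'

Answer: 7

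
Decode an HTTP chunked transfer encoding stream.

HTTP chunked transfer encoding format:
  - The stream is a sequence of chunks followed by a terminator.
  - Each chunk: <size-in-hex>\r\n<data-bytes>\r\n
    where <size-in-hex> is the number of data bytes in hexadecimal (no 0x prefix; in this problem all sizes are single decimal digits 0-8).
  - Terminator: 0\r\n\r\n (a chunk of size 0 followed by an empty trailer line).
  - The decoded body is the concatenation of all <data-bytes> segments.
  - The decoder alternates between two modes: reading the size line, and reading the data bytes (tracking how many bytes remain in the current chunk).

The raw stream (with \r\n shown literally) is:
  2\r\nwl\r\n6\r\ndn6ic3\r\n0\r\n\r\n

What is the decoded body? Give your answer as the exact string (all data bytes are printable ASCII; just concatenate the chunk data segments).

Chunk 1: stream[0..1]='2' size=0x2=2, data at stream[3..5]='wl' -> body[0..2], body so far='wl'
Chunk 2: stream[7..8]='6' size=0x6=6, data at stream[10..16]='dn6ic3' -> body[2..8], body so far='wldn6ic3'
Chunk 3: stream[18..19]='0' size=0 (terminator). Final body='wldn6ic3' (8 bytes)

Answer: wldn6ic3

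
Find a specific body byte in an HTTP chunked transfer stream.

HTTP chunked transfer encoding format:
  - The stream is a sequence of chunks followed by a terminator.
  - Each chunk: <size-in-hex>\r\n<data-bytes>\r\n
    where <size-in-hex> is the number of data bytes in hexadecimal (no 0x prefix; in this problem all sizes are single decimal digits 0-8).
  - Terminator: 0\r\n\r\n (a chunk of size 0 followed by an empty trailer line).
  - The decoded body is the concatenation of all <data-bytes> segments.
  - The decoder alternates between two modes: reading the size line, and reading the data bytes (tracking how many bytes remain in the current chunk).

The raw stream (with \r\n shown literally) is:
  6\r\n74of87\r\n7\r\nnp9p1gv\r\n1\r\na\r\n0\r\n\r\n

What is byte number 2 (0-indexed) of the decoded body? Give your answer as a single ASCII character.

Chunk 1: stream[0..1]='6' size=0x6=6, data at stream[3..9]='74of87' -> body[0..6], body so far='74of87'
Chunk 2: stream[11..12]='7' size=0x7=7, data at stream[14..21]='np9p1gv' -> body[6..13], body so far='74of87np9p1gv'
Chunk 3: stream[23..24]='1' size=0x1=1, data at stream[26..27]='a' -> body[13..14], body so far='74of87np9p1gva'
Chunk 4: stream[29..30]='0' size=0 (terminator). Final body='74of87np9p1gva' (14 bytes)
Body byte 2 = 'o'

Answer: o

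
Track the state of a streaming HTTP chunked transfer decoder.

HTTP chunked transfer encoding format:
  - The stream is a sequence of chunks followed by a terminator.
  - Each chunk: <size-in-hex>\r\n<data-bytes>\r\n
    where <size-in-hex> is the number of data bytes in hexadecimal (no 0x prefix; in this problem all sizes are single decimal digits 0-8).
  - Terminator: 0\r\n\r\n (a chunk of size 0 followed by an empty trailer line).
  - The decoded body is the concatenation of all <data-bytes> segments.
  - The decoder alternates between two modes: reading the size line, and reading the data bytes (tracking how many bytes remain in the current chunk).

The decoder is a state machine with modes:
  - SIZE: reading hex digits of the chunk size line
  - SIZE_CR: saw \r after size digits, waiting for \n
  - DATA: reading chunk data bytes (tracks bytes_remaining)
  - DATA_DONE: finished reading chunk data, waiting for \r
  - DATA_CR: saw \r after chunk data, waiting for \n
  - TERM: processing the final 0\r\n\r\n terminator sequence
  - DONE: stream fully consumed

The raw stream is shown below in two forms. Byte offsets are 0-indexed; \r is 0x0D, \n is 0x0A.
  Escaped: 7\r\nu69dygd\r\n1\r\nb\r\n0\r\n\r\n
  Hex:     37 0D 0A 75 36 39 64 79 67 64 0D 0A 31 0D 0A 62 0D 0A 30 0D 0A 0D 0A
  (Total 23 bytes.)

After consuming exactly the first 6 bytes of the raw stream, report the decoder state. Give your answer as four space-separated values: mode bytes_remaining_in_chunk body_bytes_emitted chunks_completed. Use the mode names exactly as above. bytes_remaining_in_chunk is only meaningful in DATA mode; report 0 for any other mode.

Answer: DATA 4 3 0

Derivation:
Byte 0 = '7': mode=SIZE remaining=0 emitted=0 chunks_done=0
Byte 1 = 0x0D: mode=SIZE_CR remaining=0 emitted=0 chunks_done=0
Byte 2 = 0x0A: mode=DATA remaining=7 emitted=0 chunks_done=0
Byte 3 = 'u': mode=DATA remaining=6 emitted=1 chunks_done=0
Byte 4 = '6': mode=DATA remaining=5 emitted=2 chunks_done=0
Byte 5 = '9': mode=DATA remaining=4 emitted=3 chunks_done=0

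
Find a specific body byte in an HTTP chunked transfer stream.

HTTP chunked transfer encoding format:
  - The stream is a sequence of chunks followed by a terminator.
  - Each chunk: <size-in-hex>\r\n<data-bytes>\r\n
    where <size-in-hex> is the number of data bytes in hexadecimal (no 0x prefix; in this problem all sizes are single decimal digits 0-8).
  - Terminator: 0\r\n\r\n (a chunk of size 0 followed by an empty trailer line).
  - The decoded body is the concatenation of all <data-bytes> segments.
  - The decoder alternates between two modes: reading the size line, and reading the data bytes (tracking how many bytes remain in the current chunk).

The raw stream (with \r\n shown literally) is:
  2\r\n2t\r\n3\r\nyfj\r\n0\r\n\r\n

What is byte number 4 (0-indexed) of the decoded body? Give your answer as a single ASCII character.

Chunk 1: stream[0..1]='2' size=0x2=2, data at stream[3..5]='2t' -> body[0..2], body so far='2t'
Chunk 2: stream[7..8]='3' size=0x3=3, data at stream[10..13]='yfj' -> body[2..5], body so far='2tyfj'
Chunk 3: stream[15..16]='0' size=0 (terminator). Final body='2tyfj' (5 bytes)
Body byte 4 = 'j'

Answer: j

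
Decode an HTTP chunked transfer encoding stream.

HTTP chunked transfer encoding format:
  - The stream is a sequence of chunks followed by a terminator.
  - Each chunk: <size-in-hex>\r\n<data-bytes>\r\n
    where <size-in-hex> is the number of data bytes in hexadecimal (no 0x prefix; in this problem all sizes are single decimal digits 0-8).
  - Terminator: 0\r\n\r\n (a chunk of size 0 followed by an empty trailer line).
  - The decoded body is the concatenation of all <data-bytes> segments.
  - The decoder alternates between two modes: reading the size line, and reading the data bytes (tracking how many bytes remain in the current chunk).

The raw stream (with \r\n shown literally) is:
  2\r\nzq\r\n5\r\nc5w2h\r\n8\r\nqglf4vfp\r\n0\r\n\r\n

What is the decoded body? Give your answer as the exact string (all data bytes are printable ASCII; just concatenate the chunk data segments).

Chunk 1: stream[0..1]='2' size=0x2=2, data at stream[3..5]='zq' -> body[0..2], body so far='zq'
Chunk 2: stream[7..8]='5' size=0x5=5, data at stream[10..15]='c5w2h' -> body[2..7], body so far='zqc5w2h'
Chunk 3: stream[17..18]='8' size=0x8=8, data at stream[20..28]='qglf4vfp' -> body[7..15], body so far='zqc5w2hqglf4vfp'
Chunk 4: stream[30..31]='0' size=0 (terminator). Final body='zqc5w2hqglf4vfp' (15 bytes)

Answer: zqc5w2hqglf4vfp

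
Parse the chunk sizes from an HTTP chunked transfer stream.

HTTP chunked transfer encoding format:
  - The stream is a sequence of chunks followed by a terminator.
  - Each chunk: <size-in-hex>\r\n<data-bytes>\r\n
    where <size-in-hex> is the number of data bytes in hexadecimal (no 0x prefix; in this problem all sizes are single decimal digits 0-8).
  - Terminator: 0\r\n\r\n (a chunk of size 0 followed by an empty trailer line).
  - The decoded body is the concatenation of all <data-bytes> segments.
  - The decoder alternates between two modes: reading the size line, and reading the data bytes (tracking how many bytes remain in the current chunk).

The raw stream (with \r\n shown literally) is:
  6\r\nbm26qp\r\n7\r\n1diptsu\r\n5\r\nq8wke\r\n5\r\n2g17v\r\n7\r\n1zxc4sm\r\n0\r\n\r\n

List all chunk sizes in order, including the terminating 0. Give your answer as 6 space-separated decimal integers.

Answer: 6 7 5 5 7 0

Derivation:
Chunk 1: stream[0..1]='6' size=0x6=6, data at stream[3..9]='bm26qp' -> body[0..6], body so far='bm26qp'
Chunk 2: stream[11..12]='7' size=0x7=7, data at stream[14..21]='1diptsu' -> body[6..13], body so far='bm26qp1diptsu'
Chunk 3: stream[23..24]='5' size=0x5=5, data at stream[26..31]='q8wke' -> body[13..18], body so far='bm26qp1diptsuq8wke'
Chunk 4: stream[33..34]='5' size=0x5=5, data at stream[36..41]='2g17v' -> body[18..23], body so far='bm26qp1diptsuq8wke2g17v'
Chunk 5: stream[43..44]='7' size=0x7=7, data at stream[46..53]='1zxc4sm' -> body[23..30], body so far='bm26qp1diptsuq8wke2g17v1zxc4sm'
Chunk 6: stream[55..56]='0' size=0 (terminator). Final body='bm26qp1diptsuq8wke2g17v1zxc4sm' (30 bytes)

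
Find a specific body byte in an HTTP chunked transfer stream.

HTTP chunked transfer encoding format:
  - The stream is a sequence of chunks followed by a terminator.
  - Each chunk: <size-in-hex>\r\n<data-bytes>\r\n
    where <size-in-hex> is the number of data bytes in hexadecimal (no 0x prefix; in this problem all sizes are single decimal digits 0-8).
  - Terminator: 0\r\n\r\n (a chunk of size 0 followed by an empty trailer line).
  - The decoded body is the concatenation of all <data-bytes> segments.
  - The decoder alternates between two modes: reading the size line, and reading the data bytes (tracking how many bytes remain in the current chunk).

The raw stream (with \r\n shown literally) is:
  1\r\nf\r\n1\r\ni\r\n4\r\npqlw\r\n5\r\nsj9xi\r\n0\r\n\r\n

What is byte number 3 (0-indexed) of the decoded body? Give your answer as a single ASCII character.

Answer: q

Derivation:
Chunk 1: stream[0..1]='1' size=0x1=1, data at stream[3..4]='f' -> body[0..1], body so far='f'
Chunk 2: stream[6..7]='1' size=0x1=1, data at stream[9..10]='i' -> body[1..2], body so far='fi'
Chunk 3: stream[12..13]='4' size=0x4=4, data at stream[15..19]='pqlw' -> body[2..6], body so far='fipqlw'
Chunk 4: stream[21..22]='5' size=0x5=5, data at stream[24..29]='sj9xi' -> body[6..11], body so far='fipqlwsj9xi'
Chunk 5: stream[31..32]='0' size=0 (terminator). Final body='fipqlwsj9xi' (11 bytes)
Body byte 3 = 'q'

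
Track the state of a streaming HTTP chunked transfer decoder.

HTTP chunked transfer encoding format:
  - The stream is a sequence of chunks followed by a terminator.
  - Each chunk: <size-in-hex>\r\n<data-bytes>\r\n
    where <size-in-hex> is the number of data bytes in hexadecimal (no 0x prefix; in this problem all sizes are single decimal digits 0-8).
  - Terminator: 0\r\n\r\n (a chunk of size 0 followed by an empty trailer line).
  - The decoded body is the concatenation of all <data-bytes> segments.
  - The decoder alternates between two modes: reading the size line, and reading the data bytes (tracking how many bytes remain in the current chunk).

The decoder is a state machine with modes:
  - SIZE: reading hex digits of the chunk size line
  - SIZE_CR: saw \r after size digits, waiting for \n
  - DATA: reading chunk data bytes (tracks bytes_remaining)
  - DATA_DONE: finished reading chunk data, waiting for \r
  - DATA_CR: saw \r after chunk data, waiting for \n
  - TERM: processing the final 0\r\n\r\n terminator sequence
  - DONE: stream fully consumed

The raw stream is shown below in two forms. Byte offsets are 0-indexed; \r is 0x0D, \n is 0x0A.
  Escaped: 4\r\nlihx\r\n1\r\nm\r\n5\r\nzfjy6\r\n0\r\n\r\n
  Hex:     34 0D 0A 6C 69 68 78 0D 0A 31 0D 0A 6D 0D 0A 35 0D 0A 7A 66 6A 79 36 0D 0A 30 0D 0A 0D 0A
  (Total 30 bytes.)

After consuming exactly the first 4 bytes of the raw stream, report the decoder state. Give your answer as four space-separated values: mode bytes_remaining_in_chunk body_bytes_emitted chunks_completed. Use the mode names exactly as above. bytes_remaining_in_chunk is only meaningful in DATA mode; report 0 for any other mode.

Answer: DATA 3 1 0

Derivation:
Byte 0 = '4': mode=SIZE remaining=0 emitted=0 chunks_done=0
Byte 1 = 0x0D: mode=SIZE_CR remaining=0 emitted=0 chunks_done=0
Byte 2 = 0x0A: mode=DATA remaining=4 emitted=0 chunks_done=0
Byte 3 = 'l': mode=DATA remaining=3 emitted=1 chunks_done=0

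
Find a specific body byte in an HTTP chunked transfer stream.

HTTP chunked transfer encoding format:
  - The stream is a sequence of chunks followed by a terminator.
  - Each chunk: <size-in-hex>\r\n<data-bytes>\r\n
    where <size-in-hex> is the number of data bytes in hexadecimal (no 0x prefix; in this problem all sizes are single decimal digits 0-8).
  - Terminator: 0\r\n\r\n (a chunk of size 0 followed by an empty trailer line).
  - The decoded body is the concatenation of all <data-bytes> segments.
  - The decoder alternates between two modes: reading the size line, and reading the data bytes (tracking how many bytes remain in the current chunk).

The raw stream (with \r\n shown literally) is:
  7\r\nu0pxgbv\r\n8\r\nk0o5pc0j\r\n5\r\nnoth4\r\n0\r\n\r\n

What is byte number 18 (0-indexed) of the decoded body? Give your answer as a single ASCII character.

Answer: h

Derivation:
Chunk 1: stream[0..1]='7' size=0x7=7, data at stream[3..10]='u0pxgbv' -> body[0..7], body so far='u0pxgbv'
Chunk 2: stream[12..13]='8' size=0x8=8, data at stream[15..23]='k0o5pc0j' -> body[7..15], body so far='u0pxgbvk0o5pc0j'
Chunk 3: stream[25..26]='5' size=0x5=5, data at stream[28..33]='noth4' -> body[15..20], body so far='u0pxgbvk0o5pc0jnoth4'
Chunk 4: stream[35..36]='0' size=0 (terminator). Final body='u0pxgbvk0o5pc0jnoth4' (20 bytes)
Body byte 18 = 'h'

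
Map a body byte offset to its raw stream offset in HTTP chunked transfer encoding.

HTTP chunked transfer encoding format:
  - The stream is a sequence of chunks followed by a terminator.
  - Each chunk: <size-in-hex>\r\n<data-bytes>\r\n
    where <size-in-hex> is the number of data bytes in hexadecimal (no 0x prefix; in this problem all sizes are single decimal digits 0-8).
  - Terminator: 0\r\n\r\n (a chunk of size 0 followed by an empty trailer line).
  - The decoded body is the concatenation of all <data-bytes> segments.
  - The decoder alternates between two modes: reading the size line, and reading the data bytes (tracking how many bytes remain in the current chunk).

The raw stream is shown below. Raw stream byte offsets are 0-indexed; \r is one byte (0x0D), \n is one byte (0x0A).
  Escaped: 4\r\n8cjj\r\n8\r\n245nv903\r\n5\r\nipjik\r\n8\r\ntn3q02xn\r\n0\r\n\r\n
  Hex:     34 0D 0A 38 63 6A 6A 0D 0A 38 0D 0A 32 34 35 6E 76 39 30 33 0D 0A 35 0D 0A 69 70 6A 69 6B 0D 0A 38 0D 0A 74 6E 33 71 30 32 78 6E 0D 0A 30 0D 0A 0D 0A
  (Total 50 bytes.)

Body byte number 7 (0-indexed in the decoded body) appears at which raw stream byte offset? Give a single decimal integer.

Chunk 1: stream[0..1]='4' size=0x4=4, data at stream[3..7]='8cjj' -> body[0..4], body so far='8cjj'
Chunk 2: stream[9..10]='8' size=0x8=8, data at stream[12..20]='245nv903' -> body[4..12], body so far='8cjj245nv903'
Chunk 3: stream[22..23]='5' size=0x5=5, data at stream[25..30]='ipjik' -> body[12..17], body so far='8cjj245nv903ipjik'
Chunk 4: stream[32..33]='8' size=0x8=8, data at stream[35..43]='tn3q02xn' -> body[17..25], body so far='8cjj245nv903ipjiktn3q02xn'
Chunk 5: stream[45..46]='0' size=0 (terminator). Final body='8cjj245nv903ipjiktn3q02xn' (25 bytes)
Body byte 7 at stream offset 15

Answer: 15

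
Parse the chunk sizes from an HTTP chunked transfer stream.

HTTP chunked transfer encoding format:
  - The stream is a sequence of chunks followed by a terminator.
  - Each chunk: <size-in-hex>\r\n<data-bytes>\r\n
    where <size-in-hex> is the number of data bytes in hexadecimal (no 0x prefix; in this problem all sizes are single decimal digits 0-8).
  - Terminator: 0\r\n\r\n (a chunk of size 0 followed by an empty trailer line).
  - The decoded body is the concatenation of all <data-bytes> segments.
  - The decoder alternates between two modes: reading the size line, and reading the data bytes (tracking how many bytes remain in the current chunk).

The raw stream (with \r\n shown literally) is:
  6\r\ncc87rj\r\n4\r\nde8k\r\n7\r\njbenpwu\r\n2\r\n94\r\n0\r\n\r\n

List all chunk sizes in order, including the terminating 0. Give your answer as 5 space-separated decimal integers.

Answer: 6 4 7 2 0

Derivation:
Chunk 1: stream[0..1]='6' size=0x6=6, data at stream[3..9]='cc87rj' -> body[0..6], body so far='cc87rj'
Chunk 2: stream[11..12]='4' size=0x4=4, data at stream[14..18]='de8k' -> body[6..10], body so far='cc87rjde8k'
Chunk 3: stream[20..21]='7' size=0x7=7, data at stream[23..30]='jbenpwu' -> body[10..17], body so far='cc87rjde8kjbenpwu'
Chunk 4: stream[32..33]='2' size=0x2=2, data at stream[35..37]='94' -> body[17..19], body so far='cc87rjde8kjbenpwu94'
Chunk 5: stream[39..40]='0' size=0 (terminator). Final body='cc87rjde8kjbenpwu94' (19 bytes)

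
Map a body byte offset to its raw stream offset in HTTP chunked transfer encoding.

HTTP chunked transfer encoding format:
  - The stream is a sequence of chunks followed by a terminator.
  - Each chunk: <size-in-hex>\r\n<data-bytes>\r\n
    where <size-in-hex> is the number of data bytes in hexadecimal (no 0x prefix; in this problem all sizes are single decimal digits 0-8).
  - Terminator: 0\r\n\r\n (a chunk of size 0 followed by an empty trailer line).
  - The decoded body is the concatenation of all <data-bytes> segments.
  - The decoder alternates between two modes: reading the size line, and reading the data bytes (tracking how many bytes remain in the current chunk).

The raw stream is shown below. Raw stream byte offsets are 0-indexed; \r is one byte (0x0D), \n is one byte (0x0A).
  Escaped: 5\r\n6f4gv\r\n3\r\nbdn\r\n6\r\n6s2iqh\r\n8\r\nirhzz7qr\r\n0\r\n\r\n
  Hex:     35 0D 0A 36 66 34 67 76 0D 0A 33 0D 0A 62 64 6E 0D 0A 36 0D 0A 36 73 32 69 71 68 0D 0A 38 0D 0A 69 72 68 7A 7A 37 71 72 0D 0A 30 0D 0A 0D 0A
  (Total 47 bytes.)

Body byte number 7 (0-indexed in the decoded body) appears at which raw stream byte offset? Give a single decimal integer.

Answer: 15

Derivation:
Chunk 1: stream[0..1]='5' size=0x5=5, data at stream[3..8]='6f4gv' -> body[0..5], body so far='6f4gv'
Chunk 2: stream[10..11]='3' size=0x3=3, data at stream[13..16]='bdn' -> body[5..8], body so far='6f4gvbdn'
Chunk 3: stream[18..19]='6' size=0x6=6, data at stream[21..27]='6s2iqh' -> body[8..14], body so far='6f4gvbdn6s2iqh'
Chunk 4: stream[29..30]='8' size=0x8=8, data at stream[32..40]='irhzz7qr' -> body[14..22], body so far='6f4gvbdn6s2iqhirhzz7qr'
Chunk 5: stream[42..43]='0' size=0 (terminator). Final body='6f4gvbdn6s2iqhirhzz7qr' (22 bytes)
Body byte 7 at stream offset 15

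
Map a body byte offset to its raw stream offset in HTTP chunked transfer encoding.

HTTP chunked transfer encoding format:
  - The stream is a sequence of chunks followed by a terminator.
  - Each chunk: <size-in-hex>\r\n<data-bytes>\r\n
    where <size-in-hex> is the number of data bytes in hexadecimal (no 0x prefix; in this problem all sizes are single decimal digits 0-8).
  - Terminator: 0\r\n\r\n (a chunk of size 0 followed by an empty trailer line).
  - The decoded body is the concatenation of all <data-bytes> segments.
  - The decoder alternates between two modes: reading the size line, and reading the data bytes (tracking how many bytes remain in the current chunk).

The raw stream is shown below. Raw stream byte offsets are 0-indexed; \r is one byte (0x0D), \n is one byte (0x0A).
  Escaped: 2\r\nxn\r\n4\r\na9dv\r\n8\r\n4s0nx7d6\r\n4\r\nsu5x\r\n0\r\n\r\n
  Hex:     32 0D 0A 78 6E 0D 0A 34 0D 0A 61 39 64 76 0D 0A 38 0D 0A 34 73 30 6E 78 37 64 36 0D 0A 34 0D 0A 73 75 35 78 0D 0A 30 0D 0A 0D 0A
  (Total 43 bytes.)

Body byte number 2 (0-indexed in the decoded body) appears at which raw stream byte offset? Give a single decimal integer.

Answer: 10

Derivation:
Chunk 1: stream[0..1]='2' size=0x2=2, data at stream[3..5]='xn' -> body[0..2], body so far='xn'
Chunk 2: stream[7..8]='4' size=0x4=4, data at stream[10..14]='a9dv' -> body[2..6], body so far='xna9dv'
Chunk 3: stream[16..17]='8' size=0x8=8, data at stream[19..27]='4s0nx7d6' -> body[6..14], body so far='xna9dv4s0nx7d6'
Chunk 4: stream[29..30]='4' size=0x4=4, data at stream[32..36]='su5x' -> body[14..18], body so far='xna9dv4s0nx7d6su5x'
Chunk 5: stream[38..39]='0' size=0 (terminator). Final body='xna9dv4s0nx7d6su5x' (18 bytes)
Body byte 2 at stream offset 10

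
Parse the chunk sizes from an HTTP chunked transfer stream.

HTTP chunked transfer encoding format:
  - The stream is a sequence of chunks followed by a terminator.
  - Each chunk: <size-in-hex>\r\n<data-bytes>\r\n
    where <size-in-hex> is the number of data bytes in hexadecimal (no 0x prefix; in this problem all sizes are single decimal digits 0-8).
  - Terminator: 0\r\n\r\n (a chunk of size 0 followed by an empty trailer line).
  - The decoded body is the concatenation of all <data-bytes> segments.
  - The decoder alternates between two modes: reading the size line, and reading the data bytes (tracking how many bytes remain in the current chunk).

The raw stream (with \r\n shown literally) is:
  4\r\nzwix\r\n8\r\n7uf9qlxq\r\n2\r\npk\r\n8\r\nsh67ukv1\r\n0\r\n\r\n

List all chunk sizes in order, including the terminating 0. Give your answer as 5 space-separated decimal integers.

Answer: 4 8 2 8 0

Derivation:
Chunk 1: stream[0..1]='4' size=0x4=4, data at stream[3..7]='zwix' -> body[0..4], body so far='zwix'
Chunk 2: stream[9..10]='8' size=0x8=8, data at stream[12..20]='7uf9qlxq' -> body[4..12], body so far='zwix7uf9qlxq'
Chunk 3: stream[22..23]='2' size=0x2=2, data at stream[25..27]='pk' -> body[12..14], body so far='zwix7uf9qlxqpk'
Chunk 4: stream[29..30]='8' size=0x8=8, data at stream[32..40]='sh67ukv1' -> body[14..22], body so far='zwix7uf9qlxqpksh67ukv1'
Chunk 5: stream[42..43]='0' size=0 (terminator). Final body='zwix7uf9qlxqpksh67ukv1' (22 bytes)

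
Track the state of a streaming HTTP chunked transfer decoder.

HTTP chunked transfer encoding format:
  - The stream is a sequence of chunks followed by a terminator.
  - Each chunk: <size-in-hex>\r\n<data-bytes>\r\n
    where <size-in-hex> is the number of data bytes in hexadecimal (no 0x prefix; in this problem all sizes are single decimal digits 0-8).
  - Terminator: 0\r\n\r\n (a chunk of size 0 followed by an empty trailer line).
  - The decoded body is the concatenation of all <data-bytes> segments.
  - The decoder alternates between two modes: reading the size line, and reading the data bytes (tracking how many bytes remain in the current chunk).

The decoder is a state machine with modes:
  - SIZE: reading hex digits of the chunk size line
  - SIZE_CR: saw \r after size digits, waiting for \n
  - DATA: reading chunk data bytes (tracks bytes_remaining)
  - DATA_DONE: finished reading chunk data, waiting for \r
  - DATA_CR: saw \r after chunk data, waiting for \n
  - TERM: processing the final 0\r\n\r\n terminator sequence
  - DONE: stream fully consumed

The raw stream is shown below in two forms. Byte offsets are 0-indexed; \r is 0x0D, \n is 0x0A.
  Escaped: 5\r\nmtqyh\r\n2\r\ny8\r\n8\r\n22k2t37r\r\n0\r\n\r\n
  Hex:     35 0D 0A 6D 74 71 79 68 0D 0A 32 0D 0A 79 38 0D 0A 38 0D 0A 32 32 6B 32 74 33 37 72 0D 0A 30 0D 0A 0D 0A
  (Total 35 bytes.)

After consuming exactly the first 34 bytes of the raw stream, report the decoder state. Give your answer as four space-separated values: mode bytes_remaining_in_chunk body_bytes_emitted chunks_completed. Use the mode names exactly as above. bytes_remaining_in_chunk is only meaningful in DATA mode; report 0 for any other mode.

Byte 0 = '5': mode=SIZE remaining=0 emitted=0 chunks_done=0
Byte 1 = 0x0D: mode=SIZE_CR remaining=0 emitted=0 chunks_done=0
Byte 2 = 0x0A: mode=DATA remaining=5 emitted=0 chunks_done=0
Byte 3 = 'm': mode=DATA remaining=4 emitted=1 chunks_done=0
Byte 4 = 't': mode=DATA remaining=3 emitted=2 chunks_done=0
Byte 5 = 'q': mode=DATA remaining=2 emitted=3 chunks_done=0
Byte 6 = 'y': mode=DATA remaining=1 emitted=4 chunks_done=0
Byte 7 = 'h': mode=DATA_DONE remaining=0 emitted=5 chunks_done=0
Byte 8 = 0x0D: mode=DATA_CR remaining=0 emitted=5 chunks_done=0
Byte 9 = 0x0A: mode=SIZE remaining=0 emitted=5 chunks_done=1
Byte 10 = '2': mode=SIZE remaining=0 emitted=5 chunks_done=1
Byte 11 = 0x0D: mode=SIZE_CR remaining=0 emitted=5 chunks_done=1
Byte 12 = 0x0A: mode=DATA remaining=2 emitted=5 chunks_done=1
Byte 13 = 'y': mode=DATA remaining=1 emitted=6 chunks_done=1
Byte 14 = '8': mode=DATA_DONE remaining=0 emitted=7 chunks_done=1
Byte 15 = 0x0D: mode=DATA_CR remaining=0 emitted=7 chunks_done=1
Byte 16 = 0x0A: mode=SIZE remaining=0 emitted=7 chunks_done=2
Byte 17 = '8': mode=SIZE remaining=0 emitted=7 chunks_done=2
Byte 18 = 0x0D: mode=SIZE_CR remaining=0 emitted=7 chunks_done=2
Byte 19 = 0x0A: mode=DATA remaining=8 emitted=7 chunks_done=2
Byte 20 = '2': mode=DATA remaining=7 emitted=8 chunks_done=2
Byte 21 = '2': mode=DATA remaining=6 emitted=9 chunks_done=2
Byte 22 = 'k': mode=DATA remaining=5 emitted=10 chunks_done=2
Byte 23 = '2': mode=DATA remaining=4 emitted=11 chunks_done=2
Byte 24 = 't': mode=DATA remaining=3 emitted=12 chunks_done=2
Byte 25 = '3': mode=DATA remaining=2 emitted=13 chunks_done=2
Byte 26 = '7': mode=DATA remaining=1 emitted=14 chunks_done=2
Byte 27 = 'r': mode=DATA_DONE remaining=0 emitted=15 chunks_done=2
Byte 28 = 0x0D: mode=DATA_CR remaining=0 emitted=15 chunks_done=2
Byte 29 = 0x0A: mode=SIZE remaining=0 emitted=15 chunks_done=3
Byte 30 = '0': mode=SIZE remaining=0 emitted=15 chunks_done=3
Byte 31 = 0x0D: mode=SIZE_CR remaining=0 emitted=15 chunks_done=3
Byte 32 = 0x0A: mode=TERM remaining=0 emitted=15 chunks_done=3
Byte 33 = 0x0D: mode=TERM remaining=0 emitted=15 chunks_done=3

Answer: TERM 0 15 3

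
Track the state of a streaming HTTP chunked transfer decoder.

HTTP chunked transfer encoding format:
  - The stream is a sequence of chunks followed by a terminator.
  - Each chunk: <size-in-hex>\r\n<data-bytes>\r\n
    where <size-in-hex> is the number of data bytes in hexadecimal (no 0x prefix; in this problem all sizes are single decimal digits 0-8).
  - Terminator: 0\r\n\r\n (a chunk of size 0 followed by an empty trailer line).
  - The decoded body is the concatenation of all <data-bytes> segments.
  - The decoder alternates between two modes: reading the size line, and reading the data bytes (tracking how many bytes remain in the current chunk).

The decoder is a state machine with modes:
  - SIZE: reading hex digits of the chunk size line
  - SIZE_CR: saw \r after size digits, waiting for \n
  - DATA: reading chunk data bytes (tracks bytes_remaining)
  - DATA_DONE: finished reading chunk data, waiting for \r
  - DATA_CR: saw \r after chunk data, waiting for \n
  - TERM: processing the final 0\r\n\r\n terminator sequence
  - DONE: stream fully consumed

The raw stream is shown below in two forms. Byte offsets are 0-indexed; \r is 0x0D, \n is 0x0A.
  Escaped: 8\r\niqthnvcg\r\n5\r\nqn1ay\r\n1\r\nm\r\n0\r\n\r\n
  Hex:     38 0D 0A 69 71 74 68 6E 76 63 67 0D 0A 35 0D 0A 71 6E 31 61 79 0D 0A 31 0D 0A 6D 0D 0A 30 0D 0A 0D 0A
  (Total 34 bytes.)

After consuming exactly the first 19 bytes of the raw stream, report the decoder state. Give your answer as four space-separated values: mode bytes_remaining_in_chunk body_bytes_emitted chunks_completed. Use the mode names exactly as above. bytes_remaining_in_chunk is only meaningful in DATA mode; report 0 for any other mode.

Byte 0 = '8': mode=SIZE remaining=0 emitted=0 chunks_done=0
Byte 1 = 0x0D: mode=SIZE_CR remaining=0 emitted=0 chunks_done=0
Byte 2 = 0x0A: mode=DATA remaining=8 emitted=0 chunks_done=0
Byte 3 = 'i': mode=DATA remaining=7 emitted=1 chunks_done=0
Byte 4 = 'q': mode=DATA remaining=6 emitted=2 chunks_done=0
Byte 5 = 't': mode=DATA remaining=5 emitted=3 chunks_done=0
Byte 6 = 'h': mode=DATA remaining=4 emitted=4 chunks_done=0
Byte 7 = 'n': mode=DATA remaining=3 emitted=5 chunks_done=0
Byte 8 = 'v': mode=DATA remaining=2 emitted=6 chunks_done=0
Byte 9 = 'c': mode=DATA remaining=1 emitted=7 chunks_done=0
Byte 10 = 'g': mode=DATA_DONE remaining=0 emitted=8 chunks_done=0
Byte 11 = 0x0D: mode=DATA_CR remaining=0 emitted=8 chunks_done=0
Byte 12 = 0x0A: mode=SIZE remaining=0 emitted=8 chunks_done=1
Byte 13 = '5': mode=SIZE remaining=0 emitted=8 chunks_done=1
Byte 14 = 0x0D: mode=SIZE_CR remaining=0 emitted=8 chunks_done=1
Byte 15 = 0x0A: mode=DATA remaining=5 emitted=8 chunks_done=1
Byte 16 = 'q': mode=DATA remaining=4 emitted=9 chunks_done=1
Byte 17 = 'n': mode=DATA remaining=3 emitted=10 chunks_done=1
Byte 18 = '1': mode=DATA remaining=2 emitted=11 chunks_done=1

Answer: DATA 2 11 1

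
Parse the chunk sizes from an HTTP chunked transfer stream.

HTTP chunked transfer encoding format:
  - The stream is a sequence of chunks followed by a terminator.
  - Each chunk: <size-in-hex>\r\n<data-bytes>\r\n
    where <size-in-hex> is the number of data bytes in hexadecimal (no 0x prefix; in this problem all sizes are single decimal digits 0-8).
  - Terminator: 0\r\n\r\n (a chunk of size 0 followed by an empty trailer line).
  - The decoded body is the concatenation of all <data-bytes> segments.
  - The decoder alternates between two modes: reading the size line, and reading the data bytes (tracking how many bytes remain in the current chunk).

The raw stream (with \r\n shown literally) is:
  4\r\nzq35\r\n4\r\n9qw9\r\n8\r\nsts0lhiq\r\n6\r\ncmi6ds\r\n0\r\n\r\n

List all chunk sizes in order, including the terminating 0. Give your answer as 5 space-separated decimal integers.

Chunk 1: stream[0..1]='4' size=0x4=4, data at stream[3..7]='zq35' -> body[0..4], body so far='zq35'
Chunk 2: stream[9..10]='4' size=0x4=4, data at stream[12..16]='9qw9' -> body[4..8], body so far='zq359qw9'
Chunk 3: stream[18..19]='8' size=0x8=8, data at stream[21..29]='sts0lhiq' -> body[8..16], body so far='zq359qw9sts0lhiq'
Chunk 4: stream[31..32]='6' size=0x6=6, data at stream[34..40]='cmi6ds' -> body[16..22], body so far='zq359qw9sts0lhiqcmi6ds'
Chunk 5: stream[42..43]='0' size=0 (terminator). Final body='zq359qw9sts0lhiqcmi6ds' (22 bytes)

Answer: 4 4 8 6 0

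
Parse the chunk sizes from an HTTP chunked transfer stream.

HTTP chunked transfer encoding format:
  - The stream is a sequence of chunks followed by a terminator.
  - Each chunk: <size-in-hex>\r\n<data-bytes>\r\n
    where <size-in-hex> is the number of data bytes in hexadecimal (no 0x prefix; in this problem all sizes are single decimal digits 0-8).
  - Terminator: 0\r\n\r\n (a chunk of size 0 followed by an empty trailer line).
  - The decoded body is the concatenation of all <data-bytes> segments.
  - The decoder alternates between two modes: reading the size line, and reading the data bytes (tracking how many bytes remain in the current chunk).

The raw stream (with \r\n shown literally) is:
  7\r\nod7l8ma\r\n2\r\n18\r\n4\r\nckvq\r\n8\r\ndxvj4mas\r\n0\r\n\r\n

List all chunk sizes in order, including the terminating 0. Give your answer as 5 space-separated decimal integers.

Answer: 7 2 4 8 0

Derivation:
Chunk 1: stream[0..1]='7' size=0x7=7, data at stream[3..10]='od7l8ma' -> body[0..7], body so far='od7l8ma'
Chunk 2: stream[12..13]='2' size=0x2=2, data at stream[15..17]='18' -> body[7..9], body so far='od7l8ma18'
Chunk 3: stream[19..20]='4' size=0x4=4, data at stream[22..26]='ckvq' -> body[9..13], body so far='od7l8ma18ckvq'
Chunk 4: stream[28..29]='8' size=0x8=8, data at stream[31..39]='dxvj4mas' -> body[13..21], body so far='od7l8ma18ckvqdxvj4mas'
Chunk 5: stream[41..42]='0' size=0 (terminator). Final body='od7l8ma18ckvqdxvj4mas' (21 bytes)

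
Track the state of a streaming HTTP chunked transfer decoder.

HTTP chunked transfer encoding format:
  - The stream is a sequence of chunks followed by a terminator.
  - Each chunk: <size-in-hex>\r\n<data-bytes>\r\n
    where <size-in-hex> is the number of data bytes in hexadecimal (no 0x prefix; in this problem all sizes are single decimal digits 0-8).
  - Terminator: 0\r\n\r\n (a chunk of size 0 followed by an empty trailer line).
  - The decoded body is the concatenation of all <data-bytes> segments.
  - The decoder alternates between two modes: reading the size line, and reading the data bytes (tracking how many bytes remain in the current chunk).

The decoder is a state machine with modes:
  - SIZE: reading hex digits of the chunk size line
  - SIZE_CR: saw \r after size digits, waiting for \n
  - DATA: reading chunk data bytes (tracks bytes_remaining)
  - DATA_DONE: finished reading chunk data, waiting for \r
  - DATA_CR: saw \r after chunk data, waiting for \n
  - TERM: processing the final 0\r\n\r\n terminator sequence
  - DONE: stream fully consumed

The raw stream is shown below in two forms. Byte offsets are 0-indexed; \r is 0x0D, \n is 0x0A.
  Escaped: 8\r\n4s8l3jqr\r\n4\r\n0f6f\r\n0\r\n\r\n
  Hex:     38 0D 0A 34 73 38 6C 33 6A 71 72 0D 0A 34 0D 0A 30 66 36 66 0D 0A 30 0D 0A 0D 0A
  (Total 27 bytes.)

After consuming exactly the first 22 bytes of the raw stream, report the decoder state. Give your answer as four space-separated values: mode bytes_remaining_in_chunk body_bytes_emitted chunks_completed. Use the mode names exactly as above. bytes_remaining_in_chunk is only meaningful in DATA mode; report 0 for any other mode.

Answer: SIZE 0 12 2

Derivation:
Byte 0 = '8': mode=SIZE remaining=0 emitted=0 chunks_done=0
Byte 1 = 0x0D: mode=SIZE_CR remaining=0 emitted=0 chunks_done=0
Byte 2 = 0x0A: mode=DATA remaining=8 emitted=0 chunks_done=0
Byte 3 = '4': mode=DATA remaining=7 emitted=1 chunks_done=0
Byte 4 = 's': mode=DATA remaining=6 emitted=2 chunks_done=0
Byte 5 = '8': mode=DATA remaining=5 emitted=3 chunks_done=0
Byte 6 = 'l': mode=DATA remaining=4 emitted=4 chunks_done=0
Byte 7 = '3': mode=DATA remaining=3 emitted=5 chunks_done=0
Byte 8 = 'j': mode=DATA remaining=2 emitted=6 chunks_done=0
Byte 9 = 'q': mode=DATA remaining=1 emitted=7 chunks_done=0
Byte 10 = 'r': mode=DATA_DONE remaining=0 emitted=8 chunks_done=0
Byte 11 = 0x0D: mode=DATA_CR remaining=0 emitted=8 chunks_done=0
Byte 12 = 0x0A: mode=SIZE remaining=0 emitted=8 chunks_done=1
Byte 13 = '4': mode=SIZE remaining=0 emitted=8 chunks_done=1
Byte 14 = 0x0D: mode=SIZE_CR remaining=0 emitted=8 chunks_done=1
Byte 15 = 0x0A: mode=DATA remaining=4 emitted=8 chunks_done=1
Byte 16 = '0': mode=DATA remaining=3 emitted=9 chunks_done=1
Byte 17 = 'f': mode=DATA remaining=2 emitted=10 chunks_done=1
Byte 18 = '6': mode=DATA remaining=1 emitted=11 chunks_done=1
Byte 19 = 'f': mode=DATA_DONE remaining=0 emitted=12 chunks_done=1
Byte 20 = 0x0D: mode=DATA_CR remaining=0 emitted=12 chunks_done=1
Byte 21 = 0x0A: mode=SIZE remaining=0 emitted=12 chunks_done=2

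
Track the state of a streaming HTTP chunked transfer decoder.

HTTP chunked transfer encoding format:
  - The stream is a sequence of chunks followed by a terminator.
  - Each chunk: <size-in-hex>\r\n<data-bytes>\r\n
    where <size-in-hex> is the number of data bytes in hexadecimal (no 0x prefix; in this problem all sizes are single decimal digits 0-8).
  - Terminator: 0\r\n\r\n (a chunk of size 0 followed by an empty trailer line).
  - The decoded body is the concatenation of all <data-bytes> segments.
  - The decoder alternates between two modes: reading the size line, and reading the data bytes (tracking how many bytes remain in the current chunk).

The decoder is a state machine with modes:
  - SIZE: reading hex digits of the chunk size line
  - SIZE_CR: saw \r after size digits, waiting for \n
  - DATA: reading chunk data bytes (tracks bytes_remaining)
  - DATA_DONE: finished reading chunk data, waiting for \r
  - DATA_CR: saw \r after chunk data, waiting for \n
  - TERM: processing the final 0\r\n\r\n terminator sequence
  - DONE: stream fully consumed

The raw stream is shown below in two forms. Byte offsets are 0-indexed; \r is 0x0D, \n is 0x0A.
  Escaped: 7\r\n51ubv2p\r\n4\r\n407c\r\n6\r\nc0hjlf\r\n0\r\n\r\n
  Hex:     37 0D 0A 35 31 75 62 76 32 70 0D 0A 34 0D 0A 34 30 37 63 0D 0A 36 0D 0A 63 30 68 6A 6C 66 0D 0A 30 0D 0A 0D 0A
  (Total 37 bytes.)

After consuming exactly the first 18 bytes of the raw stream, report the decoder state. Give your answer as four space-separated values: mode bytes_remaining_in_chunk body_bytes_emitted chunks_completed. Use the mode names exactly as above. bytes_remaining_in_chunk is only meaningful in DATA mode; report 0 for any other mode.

Answer: DATA 1 10 1

Derivation:
Byte 0 = '7': mode=SIZE remaining=0 emitted=0 chunks_done=0
Byte 1 = 0x0D: mode=SIZE_CR remaining=0 emitted=0 chunks_done=0
Byte 2 = 0x0A: mode=DATA remaining=7 emitted=0 chunks_done=0
Byte 3 = '5': mode=DATA remaining=6 emitted=1 chunks_done=0
Byte 4 = '1': mode=DATA remaining=5 emitted=2 chunks_done=0
Byte 5 = 'u': mode=DATA remaining=4 emitted=3 chunks_done=0
Byte 6 = 'b': mode=DATA remaining=3 emitted=4 chunks_done=0
Byte 7 = 'v': mode=DATA remaining=2 emitted=5 chunks_done=0
Byte 8 = '2': mode=DATA remaining=1 emitted=6 chunks_done=0
Byte 9 = 'p': mode=DATA_DONE remaining=0 emitted=7 chunks_done=0
Byte 10 = 0x0D: mode=DATA_CR remaining=0 emitted=7 chunks_done=0
Byte 11 = 0x0A: mode=SIZE remaining=0 emitted=7 chunks_done=1
Byte 12 = '4': mode=SIZE remaining=0 emitted=7 chunks_done=1
Byte 13 = 0x0D: mode=SIZE_CR remaining=0 emitted=7 chunks_done=1
Byte 14 = 0x0A: mode=DATA remaining=4 emitted=7 chunks_done=1
Byte 15 = '4': mode=DATA remaining=3 emitted=8 chunks_done=1
Byte 16 = '0': mode=DATA remaining=2 emitted=9 chunks_done=1
Byte 17 = '7': mode=DATA remaining=1 emitted=10 chunks_done=1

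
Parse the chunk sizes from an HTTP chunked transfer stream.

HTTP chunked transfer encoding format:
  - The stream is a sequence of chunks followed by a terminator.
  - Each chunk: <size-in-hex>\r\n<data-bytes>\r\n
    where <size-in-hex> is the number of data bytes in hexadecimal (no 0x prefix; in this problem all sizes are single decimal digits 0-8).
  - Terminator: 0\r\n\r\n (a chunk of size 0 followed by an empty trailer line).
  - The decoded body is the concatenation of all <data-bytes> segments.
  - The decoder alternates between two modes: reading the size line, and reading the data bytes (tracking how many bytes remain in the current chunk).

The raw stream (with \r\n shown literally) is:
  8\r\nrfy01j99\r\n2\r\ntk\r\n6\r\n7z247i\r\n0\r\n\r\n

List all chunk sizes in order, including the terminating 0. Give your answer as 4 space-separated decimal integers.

Chunk 1: stream[0..1]='8' size=0x8=8, data at stream[3..11]='rfy01j99' -> body[0..8], body so far='rfy01j99'
Chunk 2: stream[13..14]='2' size=0x2=2, data at stream[16..18]='tk' -> body[8..10], body so far='rfy01j99tk'
Chunk 3: stream[20..21]='6' size=0x6=6, data at stream[23..29]='7z247i' -> body[10..16], body so far='rfy01j99tk7z247i'
Chunk 4: stream[31..32]='0' size=0 (terminator). Final body='rfy01j99tk7z247i' (16 bytes)

Answer: 8 2 6 0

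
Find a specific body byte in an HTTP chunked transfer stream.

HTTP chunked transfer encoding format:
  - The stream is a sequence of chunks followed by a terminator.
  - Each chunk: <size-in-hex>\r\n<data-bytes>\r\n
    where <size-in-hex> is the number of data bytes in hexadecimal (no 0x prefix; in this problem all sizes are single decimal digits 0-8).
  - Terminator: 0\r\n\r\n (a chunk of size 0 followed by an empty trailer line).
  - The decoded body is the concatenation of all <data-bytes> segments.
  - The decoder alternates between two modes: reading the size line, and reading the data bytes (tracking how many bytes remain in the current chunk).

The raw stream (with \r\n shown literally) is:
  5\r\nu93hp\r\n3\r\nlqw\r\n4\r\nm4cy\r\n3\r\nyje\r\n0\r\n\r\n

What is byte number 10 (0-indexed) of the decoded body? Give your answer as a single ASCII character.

Chunk 1: stream[0..1]='5' size=0x5=5, data at stream[3..8]='u93hp' -> body[0..5], body so far='u93hp'
Chunk 2: stream[10..11]='3' size=0x3=3, data at stream[13..16]='lqw' -> body[5..8], body so far='u93hplqw'
Chunk 3: stream[18..19]='4' size=0x4=4, data at stream[21..25]='m4cy' -> body[8..12], body so far='u93hplqwm4cy'
Chunk 4: stream[27..28]='3' size=0x3=3, data at stream[30..33]='yje' -> body[12..15], body so far='u93hplqwm4cyyje'
Chunk 5: stream[35..36]='0' size=0 (terminator). Final body='u93hplqwm4cyyje' (15 bytes)
Body byte 10 = 'c'

Answer: c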